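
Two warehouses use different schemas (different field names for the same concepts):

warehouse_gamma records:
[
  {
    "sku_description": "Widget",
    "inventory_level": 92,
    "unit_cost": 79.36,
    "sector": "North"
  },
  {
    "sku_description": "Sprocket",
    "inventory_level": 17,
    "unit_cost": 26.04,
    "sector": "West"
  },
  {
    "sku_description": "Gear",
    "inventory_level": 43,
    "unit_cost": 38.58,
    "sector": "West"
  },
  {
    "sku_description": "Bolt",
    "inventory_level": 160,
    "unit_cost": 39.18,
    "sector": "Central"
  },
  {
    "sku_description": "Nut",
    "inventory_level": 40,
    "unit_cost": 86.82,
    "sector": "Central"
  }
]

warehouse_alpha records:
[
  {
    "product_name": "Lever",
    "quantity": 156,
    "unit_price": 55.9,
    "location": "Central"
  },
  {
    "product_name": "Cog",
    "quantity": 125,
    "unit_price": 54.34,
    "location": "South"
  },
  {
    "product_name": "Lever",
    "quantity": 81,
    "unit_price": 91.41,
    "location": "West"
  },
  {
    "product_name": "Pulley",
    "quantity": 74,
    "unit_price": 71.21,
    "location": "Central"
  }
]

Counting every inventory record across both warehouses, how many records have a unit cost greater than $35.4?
8

Schema mapping: "unit_cost" (warehouse_gamma) = "unit_price" (warehouse_alpha) = unit cost

Records > $35.4 in warehouse_gamma: 4
Records > $35.4 in warehouse_alpha: 4

Total count: 4 + 4 = 8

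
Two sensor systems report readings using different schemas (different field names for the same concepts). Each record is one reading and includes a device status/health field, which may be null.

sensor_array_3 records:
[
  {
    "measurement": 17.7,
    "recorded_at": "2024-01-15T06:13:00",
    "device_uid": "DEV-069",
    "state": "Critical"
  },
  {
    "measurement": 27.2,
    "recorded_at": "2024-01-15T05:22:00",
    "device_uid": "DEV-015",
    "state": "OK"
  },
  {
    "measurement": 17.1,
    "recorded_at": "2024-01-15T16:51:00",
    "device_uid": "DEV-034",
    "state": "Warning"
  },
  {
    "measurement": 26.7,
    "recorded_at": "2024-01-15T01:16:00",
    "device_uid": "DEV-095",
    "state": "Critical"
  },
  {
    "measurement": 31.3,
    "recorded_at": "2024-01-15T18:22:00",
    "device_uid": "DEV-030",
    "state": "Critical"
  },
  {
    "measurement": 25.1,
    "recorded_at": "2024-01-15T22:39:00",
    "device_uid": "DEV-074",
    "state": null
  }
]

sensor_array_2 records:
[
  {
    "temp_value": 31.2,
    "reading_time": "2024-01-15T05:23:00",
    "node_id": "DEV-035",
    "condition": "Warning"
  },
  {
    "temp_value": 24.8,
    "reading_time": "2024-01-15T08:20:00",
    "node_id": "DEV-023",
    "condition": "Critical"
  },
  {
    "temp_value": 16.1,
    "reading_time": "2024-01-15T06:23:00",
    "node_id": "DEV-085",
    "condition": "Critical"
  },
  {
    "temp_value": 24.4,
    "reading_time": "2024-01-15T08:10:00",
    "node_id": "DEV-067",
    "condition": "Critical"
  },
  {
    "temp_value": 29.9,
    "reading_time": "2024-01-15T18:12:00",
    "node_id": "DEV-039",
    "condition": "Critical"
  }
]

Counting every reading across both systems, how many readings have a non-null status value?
10

Schema mapping: "state" (sensor_array_3) = "condition" (sensor_array_2) = status

Non-null in sensor_array_3: 5
Non-null in sensor_array_2: 5

Total non-null: 5 + 5 = 10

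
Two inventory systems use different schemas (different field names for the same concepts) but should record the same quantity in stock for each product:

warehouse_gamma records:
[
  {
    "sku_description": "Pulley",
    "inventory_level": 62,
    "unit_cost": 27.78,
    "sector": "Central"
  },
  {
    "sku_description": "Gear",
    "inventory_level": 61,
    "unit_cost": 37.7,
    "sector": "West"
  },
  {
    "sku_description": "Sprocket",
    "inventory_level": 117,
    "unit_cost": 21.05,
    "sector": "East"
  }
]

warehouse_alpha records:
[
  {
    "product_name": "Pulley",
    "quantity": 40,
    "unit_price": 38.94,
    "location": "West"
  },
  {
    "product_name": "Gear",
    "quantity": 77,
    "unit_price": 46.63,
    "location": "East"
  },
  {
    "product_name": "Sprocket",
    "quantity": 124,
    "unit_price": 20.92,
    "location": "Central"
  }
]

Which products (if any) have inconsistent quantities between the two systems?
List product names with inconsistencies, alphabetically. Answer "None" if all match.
Gear, Pulley, Sprocket

Schema mappings:
- "sku_description" (warehouse_gamma) = "product_name" (warehouse_alpha) = product name
- "inventory_level" (warehouse_gamma) = "quantity" (warehouse_alpha) = quantity

Comparison:
  Pulley: 62 vs 40 - MISMATCH
  Gear: 61 vs 77 - MISMATCH
  Sprocket: 117 vs 124 - MISMATCH

Products with inconsistencies: Gear, Pulley, Sprocket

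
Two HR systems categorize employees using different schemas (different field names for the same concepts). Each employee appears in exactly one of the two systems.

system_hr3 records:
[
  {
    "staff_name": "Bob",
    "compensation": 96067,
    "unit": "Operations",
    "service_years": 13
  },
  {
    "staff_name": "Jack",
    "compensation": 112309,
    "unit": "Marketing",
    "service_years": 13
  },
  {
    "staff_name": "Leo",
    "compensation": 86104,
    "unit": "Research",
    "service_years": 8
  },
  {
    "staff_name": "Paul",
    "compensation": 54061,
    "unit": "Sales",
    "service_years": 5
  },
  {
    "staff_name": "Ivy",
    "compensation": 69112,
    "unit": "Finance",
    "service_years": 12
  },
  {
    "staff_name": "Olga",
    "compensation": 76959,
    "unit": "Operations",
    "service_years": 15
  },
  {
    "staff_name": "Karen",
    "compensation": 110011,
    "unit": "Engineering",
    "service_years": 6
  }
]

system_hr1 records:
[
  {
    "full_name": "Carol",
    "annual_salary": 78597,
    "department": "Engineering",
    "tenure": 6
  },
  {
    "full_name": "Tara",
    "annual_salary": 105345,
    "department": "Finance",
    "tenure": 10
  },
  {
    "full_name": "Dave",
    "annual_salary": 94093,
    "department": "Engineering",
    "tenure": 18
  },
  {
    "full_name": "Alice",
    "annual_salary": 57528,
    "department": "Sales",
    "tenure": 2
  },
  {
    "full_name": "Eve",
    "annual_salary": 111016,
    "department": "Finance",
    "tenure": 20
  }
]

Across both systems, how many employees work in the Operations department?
2

Schema mapping: "unit" (system_hr3) = "department" (system_hr1) = department

Operations employees in system_hr3: 2
Operations employees in system_hr1: 0

Total in Operations: 2 + 0 = 2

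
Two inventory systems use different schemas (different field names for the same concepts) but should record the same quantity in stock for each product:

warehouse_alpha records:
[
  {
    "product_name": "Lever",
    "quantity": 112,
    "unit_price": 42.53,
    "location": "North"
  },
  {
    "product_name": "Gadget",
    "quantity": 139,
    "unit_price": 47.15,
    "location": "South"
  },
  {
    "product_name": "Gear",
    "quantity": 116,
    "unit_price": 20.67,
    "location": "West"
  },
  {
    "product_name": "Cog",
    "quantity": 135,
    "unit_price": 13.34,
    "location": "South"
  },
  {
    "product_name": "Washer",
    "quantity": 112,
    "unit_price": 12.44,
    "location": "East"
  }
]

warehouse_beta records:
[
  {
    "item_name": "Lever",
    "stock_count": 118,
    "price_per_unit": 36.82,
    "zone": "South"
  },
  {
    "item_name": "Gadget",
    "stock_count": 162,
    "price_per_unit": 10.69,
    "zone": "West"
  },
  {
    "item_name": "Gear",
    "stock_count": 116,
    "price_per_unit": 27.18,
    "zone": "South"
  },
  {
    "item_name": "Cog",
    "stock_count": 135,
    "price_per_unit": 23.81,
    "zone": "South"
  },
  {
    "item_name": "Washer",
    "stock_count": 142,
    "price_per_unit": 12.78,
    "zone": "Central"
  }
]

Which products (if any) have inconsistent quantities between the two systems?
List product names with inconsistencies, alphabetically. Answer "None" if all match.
Gadget, Lever, Washer

Schema mappings:
- "product_name" (warehouse_alpha) = "item_name" (warehouse_beta) = product name
- "quantity" (warehouse_alpha) = "stock_count" (warehouse_beta) = quantity

Comparison:
  Lever: 112 vs 118 - MISMATCH
  Gadget: 139 vs 162 - MISMATCH
  Gear: 116 vs 116 - MATCH
  Cog: 135 vs 135 - MATCH
  Washer: 112 vs 142 - MISMATCH

Products with inconsistencies: Gadget, Lever, Washer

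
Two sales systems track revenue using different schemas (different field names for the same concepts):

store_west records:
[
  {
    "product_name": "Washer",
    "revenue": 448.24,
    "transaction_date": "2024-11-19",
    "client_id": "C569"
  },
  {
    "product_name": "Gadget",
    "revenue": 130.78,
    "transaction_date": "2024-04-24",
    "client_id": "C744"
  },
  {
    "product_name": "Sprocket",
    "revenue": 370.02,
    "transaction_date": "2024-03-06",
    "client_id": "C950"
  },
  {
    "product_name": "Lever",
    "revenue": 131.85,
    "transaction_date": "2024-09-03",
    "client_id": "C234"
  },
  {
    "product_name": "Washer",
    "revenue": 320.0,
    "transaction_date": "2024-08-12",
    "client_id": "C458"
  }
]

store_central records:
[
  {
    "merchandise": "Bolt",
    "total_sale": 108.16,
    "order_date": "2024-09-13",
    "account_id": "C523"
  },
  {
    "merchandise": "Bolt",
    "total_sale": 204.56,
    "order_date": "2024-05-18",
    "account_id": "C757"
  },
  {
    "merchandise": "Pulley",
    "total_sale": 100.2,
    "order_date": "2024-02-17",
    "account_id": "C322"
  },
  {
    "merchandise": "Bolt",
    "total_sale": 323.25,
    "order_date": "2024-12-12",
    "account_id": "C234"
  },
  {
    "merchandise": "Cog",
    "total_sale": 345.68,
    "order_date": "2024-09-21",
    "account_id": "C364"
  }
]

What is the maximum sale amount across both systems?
448.24

Reconcile: "revenue" (store_west) = "total_sale" (store_central) = sale amount

Maximum in store_west: 448.24
Maximum in store_central: 345.68

Overall maximum: max(448.24, 345.68) = 448.24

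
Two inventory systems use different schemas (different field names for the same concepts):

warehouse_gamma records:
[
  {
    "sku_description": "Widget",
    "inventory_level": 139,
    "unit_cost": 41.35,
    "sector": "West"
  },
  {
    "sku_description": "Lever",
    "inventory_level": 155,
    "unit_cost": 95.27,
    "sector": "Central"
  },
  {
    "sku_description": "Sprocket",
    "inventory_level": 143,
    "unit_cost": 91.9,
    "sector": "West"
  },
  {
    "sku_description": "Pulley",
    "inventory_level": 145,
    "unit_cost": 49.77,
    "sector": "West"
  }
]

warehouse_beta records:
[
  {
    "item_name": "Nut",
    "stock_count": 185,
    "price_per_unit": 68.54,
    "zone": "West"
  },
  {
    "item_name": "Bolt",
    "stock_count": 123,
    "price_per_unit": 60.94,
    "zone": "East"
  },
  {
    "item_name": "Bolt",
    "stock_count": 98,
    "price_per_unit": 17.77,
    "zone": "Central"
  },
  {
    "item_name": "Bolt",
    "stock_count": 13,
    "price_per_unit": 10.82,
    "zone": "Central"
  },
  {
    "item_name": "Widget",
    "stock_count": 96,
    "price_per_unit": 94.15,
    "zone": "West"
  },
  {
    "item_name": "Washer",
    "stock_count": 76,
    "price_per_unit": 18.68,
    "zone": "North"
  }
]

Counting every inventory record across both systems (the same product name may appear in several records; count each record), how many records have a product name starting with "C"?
0

Schema mapping: "sku_description" (warehouse_gamma) = "item_name" (warehouse_beta) = product name

Records with product name starting with "C" in warehouse_gamma: 0
Records with product name starting with "C" in warehouse_beta: 0

Total: 0 + 0 = 0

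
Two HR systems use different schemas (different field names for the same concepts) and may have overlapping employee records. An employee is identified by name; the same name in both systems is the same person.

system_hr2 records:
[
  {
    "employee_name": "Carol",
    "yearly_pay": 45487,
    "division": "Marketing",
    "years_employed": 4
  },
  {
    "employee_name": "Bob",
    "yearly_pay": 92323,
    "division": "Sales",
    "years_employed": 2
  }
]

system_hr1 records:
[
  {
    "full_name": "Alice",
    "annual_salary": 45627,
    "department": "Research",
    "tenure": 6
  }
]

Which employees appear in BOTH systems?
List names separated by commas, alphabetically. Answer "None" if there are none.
None

Schema mapping: "employee_name" (system_hr2) = "full_name" (system_hr1) = employee name

Names in system_hr2: ['Bob', 'Carol']
Names in system_hr1: ['Alice']

Intersection: None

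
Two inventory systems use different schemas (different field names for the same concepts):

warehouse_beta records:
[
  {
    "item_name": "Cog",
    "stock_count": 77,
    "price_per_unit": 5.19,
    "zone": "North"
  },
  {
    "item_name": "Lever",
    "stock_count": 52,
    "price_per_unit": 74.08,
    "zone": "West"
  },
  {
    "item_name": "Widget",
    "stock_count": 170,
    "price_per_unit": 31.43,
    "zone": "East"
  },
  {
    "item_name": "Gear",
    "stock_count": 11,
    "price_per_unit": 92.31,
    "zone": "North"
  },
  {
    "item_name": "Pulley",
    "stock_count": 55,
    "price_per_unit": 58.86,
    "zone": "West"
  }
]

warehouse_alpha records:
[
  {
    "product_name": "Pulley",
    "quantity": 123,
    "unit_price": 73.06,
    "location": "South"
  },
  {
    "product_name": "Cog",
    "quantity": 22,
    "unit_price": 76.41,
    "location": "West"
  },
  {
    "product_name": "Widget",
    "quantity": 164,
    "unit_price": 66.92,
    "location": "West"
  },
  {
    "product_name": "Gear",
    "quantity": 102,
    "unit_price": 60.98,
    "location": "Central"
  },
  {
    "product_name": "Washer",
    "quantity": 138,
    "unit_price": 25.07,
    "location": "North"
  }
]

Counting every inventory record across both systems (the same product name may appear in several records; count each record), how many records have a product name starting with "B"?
0

Schema mapping: "item_name" (warehouse_beta) = "product_name" (warehouse_alpha) = product name

Records with product name starting with "B" in warehouse_beta: 0
Records with product name starting with "B" in warehouse_alpha: 0

Total: 0 + 0 = 0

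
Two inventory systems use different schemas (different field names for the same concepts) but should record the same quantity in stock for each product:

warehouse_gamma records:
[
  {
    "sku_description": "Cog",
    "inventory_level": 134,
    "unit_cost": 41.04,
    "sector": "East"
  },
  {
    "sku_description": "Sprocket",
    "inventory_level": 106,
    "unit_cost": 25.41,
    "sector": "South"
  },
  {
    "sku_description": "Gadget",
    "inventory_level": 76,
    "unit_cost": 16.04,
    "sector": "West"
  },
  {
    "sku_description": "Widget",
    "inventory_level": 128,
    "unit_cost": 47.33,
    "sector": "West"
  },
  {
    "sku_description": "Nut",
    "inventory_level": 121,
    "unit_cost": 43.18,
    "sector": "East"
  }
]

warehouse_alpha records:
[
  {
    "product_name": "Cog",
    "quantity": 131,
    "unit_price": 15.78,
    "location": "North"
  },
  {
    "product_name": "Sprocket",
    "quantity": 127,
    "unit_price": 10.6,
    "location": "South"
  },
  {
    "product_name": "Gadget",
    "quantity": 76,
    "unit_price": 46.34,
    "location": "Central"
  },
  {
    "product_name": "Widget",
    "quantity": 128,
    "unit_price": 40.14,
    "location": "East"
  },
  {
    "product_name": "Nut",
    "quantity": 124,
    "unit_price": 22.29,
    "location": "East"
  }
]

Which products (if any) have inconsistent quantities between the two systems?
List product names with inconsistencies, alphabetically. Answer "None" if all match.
Cog, Nut, Sprocket

Schema mappings:
- "sku_description" (warehouse_gamma) = "product_name" (warehouse_alpha) = product name
- "inventory_level" (warehouse_gamma) = "quantity" (warehouse_alpha) = quantity

Comparison:
  Cog: 134 vs 131 - MISMATCH
  Sprocket: 106 vs 127 - MISMATCH
  Gadget: 76 vs 76 - MATCH
  Widget: 128 vs 128 - MATCH
  Nut: 121 vs 124 - MISMATCH

Products with inconsistencies: Cog, Nut, Sprocket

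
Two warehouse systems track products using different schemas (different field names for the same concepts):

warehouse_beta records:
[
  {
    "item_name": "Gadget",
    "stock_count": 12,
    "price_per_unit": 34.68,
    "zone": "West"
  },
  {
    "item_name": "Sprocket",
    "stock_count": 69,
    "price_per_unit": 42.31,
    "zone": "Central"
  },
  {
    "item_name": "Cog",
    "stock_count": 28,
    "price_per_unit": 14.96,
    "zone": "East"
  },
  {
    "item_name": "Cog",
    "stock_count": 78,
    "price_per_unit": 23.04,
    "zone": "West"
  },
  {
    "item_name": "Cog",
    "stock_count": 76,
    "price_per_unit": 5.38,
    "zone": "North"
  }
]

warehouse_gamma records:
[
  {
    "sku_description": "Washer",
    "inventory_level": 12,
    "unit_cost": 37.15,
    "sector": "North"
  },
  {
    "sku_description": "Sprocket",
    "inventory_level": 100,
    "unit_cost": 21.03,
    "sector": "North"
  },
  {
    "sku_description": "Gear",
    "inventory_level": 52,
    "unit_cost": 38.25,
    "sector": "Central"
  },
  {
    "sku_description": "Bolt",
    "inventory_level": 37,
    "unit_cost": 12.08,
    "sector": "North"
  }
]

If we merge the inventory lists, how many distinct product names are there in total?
6

Schema mapping: "item_name" (warehouse_beta) = "sku_description" (warehouse_gamma) = product name

Products in warehouse_beta: ['Cog', 'Gadget', 'Sprocket']
Products in warehouse_gamma: ['Bolt', 'Gear', 'Sprocket', 'Washer']

Union (unique products): ['Bolt', 'Cog', 'Gadget', 'Gear', 'Sprocket', 'Washer']
Count: 6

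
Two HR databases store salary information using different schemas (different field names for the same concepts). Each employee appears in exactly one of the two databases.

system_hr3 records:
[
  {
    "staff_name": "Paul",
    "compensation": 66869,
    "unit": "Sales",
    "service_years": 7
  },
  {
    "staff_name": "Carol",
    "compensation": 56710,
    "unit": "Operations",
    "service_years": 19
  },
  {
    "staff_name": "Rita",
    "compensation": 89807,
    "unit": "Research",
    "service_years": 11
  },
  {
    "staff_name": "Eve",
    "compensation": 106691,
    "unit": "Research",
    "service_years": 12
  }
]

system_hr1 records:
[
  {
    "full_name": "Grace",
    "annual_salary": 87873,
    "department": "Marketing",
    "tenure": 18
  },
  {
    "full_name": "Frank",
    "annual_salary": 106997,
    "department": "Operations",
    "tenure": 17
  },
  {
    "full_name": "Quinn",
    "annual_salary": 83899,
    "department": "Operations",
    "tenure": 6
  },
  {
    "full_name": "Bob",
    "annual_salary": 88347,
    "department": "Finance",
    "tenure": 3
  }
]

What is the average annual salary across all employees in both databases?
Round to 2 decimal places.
85899.13

Schema mapping: "compensation" (system_hr3) = "annual_salary" (system_hr1) = annual salary

All salaries: [66869, 56710, 89807, 106691, 87873, 106997, 83899, 88347]
Sum: 687193
Count: 8
Average: 687193 / 8 = 85899.13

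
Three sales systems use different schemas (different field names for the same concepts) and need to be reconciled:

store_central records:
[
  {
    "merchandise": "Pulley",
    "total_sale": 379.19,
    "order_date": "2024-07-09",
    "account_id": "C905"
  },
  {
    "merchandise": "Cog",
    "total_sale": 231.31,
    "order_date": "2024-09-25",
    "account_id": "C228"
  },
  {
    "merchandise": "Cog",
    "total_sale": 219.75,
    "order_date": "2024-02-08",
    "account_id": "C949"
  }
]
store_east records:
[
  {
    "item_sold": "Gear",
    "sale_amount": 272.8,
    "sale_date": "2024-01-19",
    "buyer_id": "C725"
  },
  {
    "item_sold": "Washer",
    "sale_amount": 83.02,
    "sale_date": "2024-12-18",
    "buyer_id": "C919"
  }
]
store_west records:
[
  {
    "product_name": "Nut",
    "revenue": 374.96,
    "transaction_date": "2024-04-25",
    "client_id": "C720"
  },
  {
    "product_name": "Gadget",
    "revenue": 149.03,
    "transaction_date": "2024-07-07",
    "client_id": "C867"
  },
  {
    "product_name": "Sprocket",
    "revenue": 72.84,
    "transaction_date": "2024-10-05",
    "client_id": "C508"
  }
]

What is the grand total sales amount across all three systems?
1782.9

Schema reconciliation - all amount fields map to sale amount:

store_central (total_sale): 830.25
store_east (sale_amount): 355.82
store_west (revenue): 596.83

Grand total: 1782.9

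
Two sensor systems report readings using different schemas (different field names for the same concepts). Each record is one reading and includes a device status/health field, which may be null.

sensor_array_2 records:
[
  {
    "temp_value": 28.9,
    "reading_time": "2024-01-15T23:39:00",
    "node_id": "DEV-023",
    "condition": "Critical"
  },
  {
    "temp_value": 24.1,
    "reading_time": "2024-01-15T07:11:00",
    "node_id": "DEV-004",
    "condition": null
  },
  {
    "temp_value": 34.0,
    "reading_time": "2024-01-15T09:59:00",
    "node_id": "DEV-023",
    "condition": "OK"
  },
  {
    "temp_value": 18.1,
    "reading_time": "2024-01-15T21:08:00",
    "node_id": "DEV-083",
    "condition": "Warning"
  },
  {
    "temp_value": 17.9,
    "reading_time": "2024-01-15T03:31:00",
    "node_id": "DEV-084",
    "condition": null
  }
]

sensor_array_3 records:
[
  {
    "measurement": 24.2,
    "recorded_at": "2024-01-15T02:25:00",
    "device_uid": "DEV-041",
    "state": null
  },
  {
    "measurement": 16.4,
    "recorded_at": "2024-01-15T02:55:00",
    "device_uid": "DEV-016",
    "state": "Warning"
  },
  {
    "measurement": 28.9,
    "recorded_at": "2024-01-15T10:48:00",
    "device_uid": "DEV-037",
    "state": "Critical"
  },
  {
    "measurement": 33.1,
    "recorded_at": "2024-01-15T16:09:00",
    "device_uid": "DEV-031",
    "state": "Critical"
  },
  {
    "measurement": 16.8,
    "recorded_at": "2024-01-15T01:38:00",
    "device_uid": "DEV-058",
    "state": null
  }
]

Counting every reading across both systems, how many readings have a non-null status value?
6

Schema mapping: "condition" (sensor_array_2) = "state" (sensor_array_3) = status

Non-null in sensor_array_2: 3
Non-null in sensor_array_3: 3

Total non-null: 3 + 3 = 6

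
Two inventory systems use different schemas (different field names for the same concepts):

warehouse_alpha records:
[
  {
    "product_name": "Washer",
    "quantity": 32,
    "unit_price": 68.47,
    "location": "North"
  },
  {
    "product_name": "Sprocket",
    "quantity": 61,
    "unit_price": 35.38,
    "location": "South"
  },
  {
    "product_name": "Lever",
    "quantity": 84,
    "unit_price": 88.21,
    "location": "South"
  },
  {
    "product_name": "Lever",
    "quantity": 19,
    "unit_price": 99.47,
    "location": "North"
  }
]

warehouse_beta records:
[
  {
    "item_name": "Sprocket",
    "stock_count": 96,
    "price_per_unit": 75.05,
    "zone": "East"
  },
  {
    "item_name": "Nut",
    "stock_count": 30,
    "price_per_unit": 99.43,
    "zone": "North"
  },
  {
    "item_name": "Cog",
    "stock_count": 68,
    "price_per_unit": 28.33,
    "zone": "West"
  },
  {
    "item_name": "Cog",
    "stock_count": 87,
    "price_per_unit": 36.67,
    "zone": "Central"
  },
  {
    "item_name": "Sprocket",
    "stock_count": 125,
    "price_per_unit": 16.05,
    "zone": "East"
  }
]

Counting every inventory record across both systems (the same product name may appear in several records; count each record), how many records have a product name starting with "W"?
1

Schema mapping: "product_name" (warehouse_alpha) = "item_name" (warehouse_beta) = product name

Records with product name starting with "W" in warehouse_alpha: 1
Records with product name starting with "W" in warehouse_beta: 0

Total: 1 + 0 = 1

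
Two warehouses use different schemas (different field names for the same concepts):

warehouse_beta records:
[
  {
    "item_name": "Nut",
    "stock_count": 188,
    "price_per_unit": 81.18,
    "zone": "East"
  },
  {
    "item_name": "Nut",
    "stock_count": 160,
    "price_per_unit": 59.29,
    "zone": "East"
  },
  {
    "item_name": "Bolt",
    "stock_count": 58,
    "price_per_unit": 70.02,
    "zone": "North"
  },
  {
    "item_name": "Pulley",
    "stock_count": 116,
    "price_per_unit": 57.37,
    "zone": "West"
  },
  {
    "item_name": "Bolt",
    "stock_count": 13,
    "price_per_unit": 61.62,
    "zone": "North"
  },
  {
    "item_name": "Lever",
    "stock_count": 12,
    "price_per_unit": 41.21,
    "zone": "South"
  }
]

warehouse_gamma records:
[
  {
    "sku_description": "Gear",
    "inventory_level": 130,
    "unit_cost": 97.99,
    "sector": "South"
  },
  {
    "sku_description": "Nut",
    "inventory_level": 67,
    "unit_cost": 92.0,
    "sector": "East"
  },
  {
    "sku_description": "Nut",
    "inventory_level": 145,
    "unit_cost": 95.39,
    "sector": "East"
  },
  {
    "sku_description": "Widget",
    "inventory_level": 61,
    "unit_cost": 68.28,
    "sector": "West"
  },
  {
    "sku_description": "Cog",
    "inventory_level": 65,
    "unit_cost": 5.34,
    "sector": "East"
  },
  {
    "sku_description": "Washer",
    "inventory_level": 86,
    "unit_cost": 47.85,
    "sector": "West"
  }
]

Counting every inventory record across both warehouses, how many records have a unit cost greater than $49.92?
9

Schema mapping: "price_per_unit" (warehouse_beta) = "unit_cost" (warehouse_gamma) = unit cost

Records > $49.92 in warehouse_beta: 5
Records > $49.92 in warehouse_gamma: 4

Total count: 5 + 4 = 9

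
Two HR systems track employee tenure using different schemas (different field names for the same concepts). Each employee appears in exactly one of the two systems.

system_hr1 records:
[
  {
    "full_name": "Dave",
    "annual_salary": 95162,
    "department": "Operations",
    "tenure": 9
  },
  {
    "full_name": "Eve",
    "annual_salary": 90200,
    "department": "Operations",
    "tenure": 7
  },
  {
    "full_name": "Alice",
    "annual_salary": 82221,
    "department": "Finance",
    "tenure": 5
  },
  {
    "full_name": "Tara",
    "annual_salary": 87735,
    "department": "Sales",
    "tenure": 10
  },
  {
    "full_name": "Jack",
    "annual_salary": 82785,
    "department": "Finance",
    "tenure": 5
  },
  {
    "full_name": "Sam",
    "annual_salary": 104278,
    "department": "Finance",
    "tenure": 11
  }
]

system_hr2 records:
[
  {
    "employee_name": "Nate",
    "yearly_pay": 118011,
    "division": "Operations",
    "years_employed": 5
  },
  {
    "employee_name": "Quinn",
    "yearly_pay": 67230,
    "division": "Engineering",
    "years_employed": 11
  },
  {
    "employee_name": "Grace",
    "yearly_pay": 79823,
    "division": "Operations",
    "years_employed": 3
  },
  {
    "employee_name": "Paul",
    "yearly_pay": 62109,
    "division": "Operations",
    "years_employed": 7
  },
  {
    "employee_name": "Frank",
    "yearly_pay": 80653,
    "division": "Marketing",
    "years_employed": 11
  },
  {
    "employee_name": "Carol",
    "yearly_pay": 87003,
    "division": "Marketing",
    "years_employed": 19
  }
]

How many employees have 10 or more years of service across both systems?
5

Reconcile schemas: "tenure" (system_hr1) = "years_employed" (system_hr2) = years of service

From system_hr1: 2 employees with >= 10 years
From system_hr2: 3 employees with >= 10 years

Total: 2 + 3 = 5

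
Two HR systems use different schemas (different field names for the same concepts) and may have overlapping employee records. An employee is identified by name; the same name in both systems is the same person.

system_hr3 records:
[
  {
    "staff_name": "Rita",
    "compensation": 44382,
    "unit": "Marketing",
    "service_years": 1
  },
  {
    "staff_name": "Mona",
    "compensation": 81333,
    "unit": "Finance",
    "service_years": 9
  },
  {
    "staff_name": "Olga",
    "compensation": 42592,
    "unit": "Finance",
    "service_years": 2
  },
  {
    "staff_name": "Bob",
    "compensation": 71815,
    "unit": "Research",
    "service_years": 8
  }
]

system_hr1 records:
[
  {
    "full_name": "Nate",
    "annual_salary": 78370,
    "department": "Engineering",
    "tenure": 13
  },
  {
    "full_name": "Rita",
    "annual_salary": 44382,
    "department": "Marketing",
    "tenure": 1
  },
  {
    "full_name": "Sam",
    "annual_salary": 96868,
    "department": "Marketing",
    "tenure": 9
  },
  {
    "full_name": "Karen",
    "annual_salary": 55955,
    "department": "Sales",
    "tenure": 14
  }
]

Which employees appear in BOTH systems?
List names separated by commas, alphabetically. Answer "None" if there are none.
Rita

Schema mapping: "staff_name" (system_hr3) = "full_name" (system_hr1) = employee name

Names in system_hr3: ['Bob', 'Mona', 'Olga', 'Rita']
Names in system_hr1: ['Karen', 'Nate', 'Rita', 'Sam']

Intersection: ['Rita']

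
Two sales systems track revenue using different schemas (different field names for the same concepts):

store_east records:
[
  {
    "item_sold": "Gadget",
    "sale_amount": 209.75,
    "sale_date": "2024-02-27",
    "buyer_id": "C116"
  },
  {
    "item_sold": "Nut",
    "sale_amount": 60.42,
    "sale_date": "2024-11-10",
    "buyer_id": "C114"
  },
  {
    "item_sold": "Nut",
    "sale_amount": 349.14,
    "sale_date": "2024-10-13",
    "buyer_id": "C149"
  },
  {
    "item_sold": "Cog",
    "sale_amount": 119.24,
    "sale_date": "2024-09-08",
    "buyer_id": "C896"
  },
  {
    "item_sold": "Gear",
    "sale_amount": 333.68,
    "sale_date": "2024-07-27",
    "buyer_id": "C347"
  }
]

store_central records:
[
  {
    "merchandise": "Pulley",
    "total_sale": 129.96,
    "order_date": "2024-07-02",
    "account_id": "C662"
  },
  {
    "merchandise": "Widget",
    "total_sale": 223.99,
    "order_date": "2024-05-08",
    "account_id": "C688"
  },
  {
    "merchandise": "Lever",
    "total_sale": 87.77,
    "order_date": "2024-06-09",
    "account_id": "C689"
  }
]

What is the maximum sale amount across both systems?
349.14

Reconcile: "sale_amount" (store_east) = "total_sale" (store_central) = sale amount

Maximum in store_east: 349.14
Maximum in store_central: 223.99

Overall maximum: max(349.14, 223.99) = 349.14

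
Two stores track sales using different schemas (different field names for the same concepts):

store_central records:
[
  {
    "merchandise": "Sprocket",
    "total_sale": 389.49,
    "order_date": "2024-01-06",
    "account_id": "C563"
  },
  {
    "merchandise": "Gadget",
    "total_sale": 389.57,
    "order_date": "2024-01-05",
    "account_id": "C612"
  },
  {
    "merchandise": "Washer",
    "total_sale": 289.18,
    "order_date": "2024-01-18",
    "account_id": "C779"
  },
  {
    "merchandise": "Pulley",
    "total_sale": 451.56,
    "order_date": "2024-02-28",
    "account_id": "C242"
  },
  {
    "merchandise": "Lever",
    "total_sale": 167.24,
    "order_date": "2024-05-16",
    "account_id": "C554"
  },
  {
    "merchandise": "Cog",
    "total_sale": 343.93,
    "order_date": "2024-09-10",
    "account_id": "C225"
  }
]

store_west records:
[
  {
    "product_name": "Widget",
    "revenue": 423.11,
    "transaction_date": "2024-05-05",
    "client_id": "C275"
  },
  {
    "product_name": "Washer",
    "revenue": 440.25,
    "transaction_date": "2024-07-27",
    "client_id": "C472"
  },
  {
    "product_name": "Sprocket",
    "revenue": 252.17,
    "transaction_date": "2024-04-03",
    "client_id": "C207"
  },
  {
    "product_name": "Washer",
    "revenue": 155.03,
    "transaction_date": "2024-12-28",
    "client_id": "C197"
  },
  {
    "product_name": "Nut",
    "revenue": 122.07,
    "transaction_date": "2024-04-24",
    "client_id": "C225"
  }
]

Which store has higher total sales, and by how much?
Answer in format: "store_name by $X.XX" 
store_central by $638.34

Schema mapping: "total_sale" (store_central) = "revenue" (store_west) = sale amount

Total for store_central: 2030.97
Total for store_west: 1392.63

Difference: |2030.97 - 1392.63| = 638.34
store_central has higher sales by $638.34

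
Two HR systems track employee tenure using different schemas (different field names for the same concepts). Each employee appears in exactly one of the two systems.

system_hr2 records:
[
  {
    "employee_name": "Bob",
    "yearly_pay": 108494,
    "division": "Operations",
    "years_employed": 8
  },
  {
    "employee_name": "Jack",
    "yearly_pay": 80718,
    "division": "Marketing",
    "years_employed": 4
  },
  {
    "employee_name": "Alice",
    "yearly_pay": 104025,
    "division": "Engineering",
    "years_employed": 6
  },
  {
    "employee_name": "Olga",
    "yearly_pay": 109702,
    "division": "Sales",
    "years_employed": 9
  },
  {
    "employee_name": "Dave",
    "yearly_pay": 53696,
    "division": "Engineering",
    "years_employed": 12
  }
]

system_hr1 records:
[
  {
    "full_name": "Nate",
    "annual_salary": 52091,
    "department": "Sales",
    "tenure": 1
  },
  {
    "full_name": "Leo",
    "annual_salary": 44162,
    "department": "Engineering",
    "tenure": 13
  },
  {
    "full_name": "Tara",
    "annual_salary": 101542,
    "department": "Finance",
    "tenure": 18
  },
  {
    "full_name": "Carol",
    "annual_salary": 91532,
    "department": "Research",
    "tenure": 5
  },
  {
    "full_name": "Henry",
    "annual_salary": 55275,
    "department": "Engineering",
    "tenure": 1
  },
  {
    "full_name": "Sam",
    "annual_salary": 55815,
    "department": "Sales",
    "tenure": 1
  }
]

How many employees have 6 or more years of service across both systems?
6

Reconcile schemas: "years_employed" (system_hr2) = "tenure" (system_hr1) = years of service

From system_hr2: 4 employees with >= 6 years
From system_hr1: 2 employees with >= 6 years

Total: 4 + 2 = 6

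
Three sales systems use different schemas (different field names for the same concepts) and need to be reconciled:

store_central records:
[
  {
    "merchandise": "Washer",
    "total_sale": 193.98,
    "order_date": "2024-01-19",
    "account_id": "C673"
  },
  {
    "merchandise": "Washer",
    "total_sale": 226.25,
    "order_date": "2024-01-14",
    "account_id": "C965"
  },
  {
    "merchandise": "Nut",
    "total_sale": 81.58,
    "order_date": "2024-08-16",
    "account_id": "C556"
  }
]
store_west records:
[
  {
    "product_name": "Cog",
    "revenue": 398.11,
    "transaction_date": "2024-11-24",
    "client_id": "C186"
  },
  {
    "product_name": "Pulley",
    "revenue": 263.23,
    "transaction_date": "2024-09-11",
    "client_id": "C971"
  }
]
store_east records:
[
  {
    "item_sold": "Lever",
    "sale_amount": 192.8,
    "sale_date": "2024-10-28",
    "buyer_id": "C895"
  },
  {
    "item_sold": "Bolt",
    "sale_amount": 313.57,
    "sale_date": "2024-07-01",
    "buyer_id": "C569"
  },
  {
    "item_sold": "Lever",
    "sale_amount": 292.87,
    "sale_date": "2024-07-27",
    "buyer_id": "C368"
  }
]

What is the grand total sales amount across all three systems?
1962.39

Schema reconciliation - all amount fields map to sale amount:

store_central (total_sale): 501.81
store_west (revenue): 661.34
store_east (sale_amount): 799.24

Grand total: 1962.39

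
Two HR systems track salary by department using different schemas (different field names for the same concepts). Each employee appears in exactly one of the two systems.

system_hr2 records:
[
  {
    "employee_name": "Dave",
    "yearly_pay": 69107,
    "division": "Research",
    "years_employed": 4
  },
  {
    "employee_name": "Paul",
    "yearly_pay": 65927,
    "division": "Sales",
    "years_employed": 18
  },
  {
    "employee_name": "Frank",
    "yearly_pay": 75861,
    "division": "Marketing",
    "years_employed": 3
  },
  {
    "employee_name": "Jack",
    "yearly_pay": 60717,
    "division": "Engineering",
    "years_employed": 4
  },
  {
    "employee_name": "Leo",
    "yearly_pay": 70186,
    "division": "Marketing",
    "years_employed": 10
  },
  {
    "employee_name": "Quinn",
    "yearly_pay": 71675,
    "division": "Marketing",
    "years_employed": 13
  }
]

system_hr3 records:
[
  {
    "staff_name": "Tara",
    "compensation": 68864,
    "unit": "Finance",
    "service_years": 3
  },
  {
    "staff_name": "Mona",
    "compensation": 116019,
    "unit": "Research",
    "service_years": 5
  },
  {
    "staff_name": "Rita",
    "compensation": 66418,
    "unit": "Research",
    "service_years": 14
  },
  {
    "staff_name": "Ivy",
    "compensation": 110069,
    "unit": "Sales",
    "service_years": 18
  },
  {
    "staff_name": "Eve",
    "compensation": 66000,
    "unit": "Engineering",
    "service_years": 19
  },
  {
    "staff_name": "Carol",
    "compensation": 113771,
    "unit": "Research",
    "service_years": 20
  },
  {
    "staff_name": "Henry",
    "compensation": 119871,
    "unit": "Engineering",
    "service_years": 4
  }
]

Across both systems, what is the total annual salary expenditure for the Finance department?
68864

Schema mappings:
- "division" (system_hr2) = "unit" (system_hr3) = department
- "yearly_pay" (system_hr2) = "compensation" (system_hr3) = salary

Finance salaries from system_hr2: 0
Finance salaries from system_hr3: 68864

Total: 0 + 68864 = 68864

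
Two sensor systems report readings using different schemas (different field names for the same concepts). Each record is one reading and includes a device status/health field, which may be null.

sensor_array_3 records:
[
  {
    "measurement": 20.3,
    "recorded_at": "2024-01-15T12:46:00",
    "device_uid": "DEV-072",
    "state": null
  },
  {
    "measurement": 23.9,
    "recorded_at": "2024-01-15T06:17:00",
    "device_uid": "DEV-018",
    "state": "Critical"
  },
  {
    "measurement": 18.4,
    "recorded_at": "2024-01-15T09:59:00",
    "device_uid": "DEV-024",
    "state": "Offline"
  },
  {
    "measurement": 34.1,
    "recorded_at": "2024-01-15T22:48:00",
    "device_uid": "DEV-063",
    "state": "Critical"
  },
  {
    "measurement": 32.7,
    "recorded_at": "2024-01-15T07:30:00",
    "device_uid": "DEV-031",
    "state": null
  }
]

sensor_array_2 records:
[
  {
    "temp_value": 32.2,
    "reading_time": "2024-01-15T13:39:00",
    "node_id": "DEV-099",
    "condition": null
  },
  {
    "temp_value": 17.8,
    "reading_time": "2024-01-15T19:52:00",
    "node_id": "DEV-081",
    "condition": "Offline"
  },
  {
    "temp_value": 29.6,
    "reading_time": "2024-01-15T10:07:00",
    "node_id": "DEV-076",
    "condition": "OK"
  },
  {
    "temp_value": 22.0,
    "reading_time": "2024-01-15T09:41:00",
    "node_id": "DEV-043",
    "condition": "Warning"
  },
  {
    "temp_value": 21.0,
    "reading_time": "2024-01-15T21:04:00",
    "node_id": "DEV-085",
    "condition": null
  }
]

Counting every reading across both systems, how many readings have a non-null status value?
6

Schema mapping: "state" (sensor_array_3) = "condition" (sensor_array_2) = status

Non-null in sensor_array_3: 3
Non-null in sensor_array_2: 3

Total non-null: 3 + 3 = 6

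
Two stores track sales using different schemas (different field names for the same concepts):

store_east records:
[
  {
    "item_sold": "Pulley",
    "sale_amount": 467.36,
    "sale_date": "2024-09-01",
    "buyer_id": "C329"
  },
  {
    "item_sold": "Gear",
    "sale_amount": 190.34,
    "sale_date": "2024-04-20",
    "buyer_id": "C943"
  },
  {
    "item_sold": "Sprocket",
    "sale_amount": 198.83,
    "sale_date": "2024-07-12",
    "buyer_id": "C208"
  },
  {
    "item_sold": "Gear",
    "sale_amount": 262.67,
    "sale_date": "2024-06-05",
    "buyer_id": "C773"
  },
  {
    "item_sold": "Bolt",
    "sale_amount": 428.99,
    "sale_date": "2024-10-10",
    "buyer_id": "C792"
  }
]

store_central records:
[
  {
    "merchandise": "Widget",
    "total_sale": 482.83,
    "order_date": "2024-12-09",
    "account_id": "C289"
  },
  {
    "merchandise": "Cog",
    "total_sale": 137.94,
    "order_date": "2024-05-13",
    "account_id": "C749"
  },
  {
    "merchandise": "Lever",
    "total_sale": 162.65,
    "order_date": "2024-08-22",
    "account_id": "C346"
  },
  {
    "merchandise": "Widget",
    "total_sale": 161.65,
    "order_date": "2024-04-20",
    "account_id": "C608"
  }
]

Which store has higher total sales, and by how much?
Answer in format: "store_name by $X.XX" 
store_east by $603.12

Schema mapping: "sale_amount" (store_east) = "total_sale" (store_central) = sale amount

Total for store_east: 1548.19
Total for store_central: 945.07

Difference: |1548.19 - 945.07| = 603.12
store_east has higher sales by $603.12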